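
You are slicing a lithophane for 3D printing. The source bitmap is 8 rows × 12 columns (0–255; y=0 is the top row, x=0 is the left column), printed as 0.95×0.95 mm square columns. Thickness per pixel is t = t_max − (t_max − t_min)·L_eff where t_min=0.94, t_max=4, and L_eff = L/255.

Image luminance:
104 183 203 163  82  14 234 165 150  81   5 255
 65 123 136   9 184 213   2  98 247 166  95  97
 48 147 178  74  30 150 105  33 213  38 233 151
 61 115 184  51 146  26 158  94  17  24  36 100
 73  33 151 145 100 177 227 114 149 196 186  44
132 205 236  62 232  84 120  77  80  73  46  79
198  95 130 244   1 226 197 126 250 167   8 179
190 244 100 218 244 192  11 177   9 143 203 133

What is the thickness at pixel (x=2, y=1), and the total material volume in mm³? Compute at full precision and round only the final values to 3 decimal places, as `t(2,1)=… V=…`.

span = t_max - t_min = 4 - 0.94 = 3.060
L(2,1) = 136, L_eff = 136/255 = 0.533333
t(2,1) = 4 - 3.060·0.533333 = 2.368
Σt over all 8·12 pixels = 237.696
V = pitch²·Σt = 0.95²·237.696 = 214.521

t(2,1)=2.368 V=214.521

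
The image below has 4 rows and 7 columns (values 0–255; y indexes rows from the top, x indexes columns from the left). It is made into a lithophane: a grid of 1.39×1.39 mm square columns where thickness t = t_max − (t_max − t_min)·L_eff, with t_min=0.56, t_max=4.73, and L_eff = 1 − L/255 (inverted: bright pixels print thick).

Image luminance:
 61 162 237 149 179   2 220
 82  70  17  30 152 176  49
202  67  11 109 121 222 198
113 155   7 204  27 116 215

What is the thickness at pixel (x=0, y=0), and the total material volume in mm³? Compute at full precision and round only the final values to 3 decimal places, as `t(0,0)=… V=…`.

t(0,0)=1.558 V=136.235

span = t_max - t_min = 4.73 - 0.56 = 4.170
L(0,0) = 61, L_eff = 1 - 61/255 = 0.760784 (inverted)
t(0,0) = 4.73 - 4.170·0.760784 = 1.558
Σt over all 4·7 pixels = 599347/8500 ≈ 70.5114118
V = pitch²·Σt = 1.39²·599347/8500 = 136.235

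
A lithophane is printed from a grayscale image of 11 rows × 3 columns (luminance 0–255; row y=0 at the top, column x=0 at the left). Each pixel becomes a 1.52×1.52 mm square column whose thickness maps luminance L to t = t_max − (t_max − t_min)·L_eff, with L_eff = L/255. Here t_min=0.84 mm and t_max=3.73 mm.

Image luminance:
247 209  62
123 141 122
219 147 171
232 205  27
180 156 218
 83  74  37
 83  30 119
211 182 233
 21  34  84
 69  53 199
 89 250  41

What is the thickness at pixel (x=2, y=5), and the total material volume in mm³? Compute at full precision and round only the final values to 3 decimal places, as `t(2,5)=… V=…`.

t(2,5)=3.311 V=170.458

span = t_max - t_min = 3.73 - 0.84 = 2.890
L(2,5) = 37, L_eff = 37/255 = 0.145098
t(2,5) = 3.73 - 2.890·0.145098 = 3.311
Σt over all 11·3 pixels = 27667/375 ≈ 73.7786667
V = pitch²·Σt = 1.52²·27667/375 = 170.458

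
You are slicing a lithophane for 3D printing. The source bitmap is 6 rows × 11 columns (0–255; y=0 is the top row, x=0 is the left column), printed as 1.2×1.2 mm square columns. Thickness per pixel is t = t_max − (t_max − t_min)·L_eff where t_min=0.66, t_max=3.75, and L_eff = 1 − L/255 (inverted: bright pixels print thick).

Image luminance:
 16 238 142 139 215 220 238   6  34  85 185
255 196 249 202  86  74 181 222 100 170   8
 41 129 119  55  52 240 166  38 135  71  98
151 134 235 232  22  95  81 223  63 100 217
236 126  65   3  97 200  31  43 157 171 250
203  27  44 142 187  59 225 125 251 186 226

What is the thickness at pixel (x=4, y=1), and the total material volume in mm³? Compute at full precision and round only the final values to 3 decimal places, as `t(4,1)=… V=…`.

t(4,1)=1.702 V=219.980

span = t_max - t_min = 3.75 - 0.66 = 3.090
L(4,1) = 86, L_eff = 1 - 86/255 = 0.662745 (inverted)
t(4,1) = 3.75 - 3.090·0.662745 = 1.702
Σt over all 6·11 pixels = 324624/2125 ≈ 152.7642353
V = pitch²·Σt = 1.2²·324624/2125 = 219.980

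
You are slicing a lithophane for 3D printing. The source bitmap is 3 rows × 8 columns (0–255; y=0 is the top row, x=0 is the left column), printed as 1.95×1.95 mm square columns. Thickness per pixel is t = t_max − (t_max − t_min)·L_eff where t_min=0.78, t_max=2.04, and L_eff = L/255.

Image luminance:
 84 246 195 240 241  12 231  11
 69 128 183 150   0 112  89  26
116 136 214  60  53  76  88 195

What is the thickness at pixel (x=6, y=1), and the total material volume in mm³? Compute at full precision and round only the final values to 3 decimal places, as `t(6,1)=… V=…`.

span = t_max - t_min = 2.04 - 0.78 = 1.260
L(6,1) = 89, L_eff = 89/255 = 0.349020
t(6,1) = 2.04 - 1.260·0.349020 = 1.600
Σt over all 3·8 pixels = 5841/170 ≈ 34.3588235
V = pitch²·Σt = 1.95²·5841/170 = 130.649

t(6,1)=1.600 V=130.649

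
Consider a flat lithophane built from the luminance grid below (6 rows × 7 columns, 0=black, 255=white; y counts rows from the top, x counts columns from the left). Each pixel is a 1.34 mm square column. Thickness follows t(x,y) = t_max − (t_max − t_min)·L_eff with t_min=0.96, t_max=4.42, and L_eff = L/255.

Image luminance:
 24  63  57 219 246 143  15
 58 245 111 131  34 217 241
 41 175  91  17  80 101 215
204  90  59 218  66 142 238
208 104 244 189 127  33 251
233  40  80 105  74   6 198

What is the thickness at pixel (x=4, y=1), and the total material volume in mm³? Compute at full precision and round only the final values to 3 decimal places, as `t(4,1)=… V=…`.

span = t_max - t_min = 4.42 - 0.96 = 3.460
L(4,1) = 34, L_eff = 34/255 = 0.133333
t(4,1) = 4.42 - 3.460·0.133333 = 3.959
Σt over all 6·7 pixels = 475667/4250 ≈ 111.9216471
V = pitch²·Σt = 1.34²·475667/4250 = 200.967

t(4,1)=3.959 V=200.967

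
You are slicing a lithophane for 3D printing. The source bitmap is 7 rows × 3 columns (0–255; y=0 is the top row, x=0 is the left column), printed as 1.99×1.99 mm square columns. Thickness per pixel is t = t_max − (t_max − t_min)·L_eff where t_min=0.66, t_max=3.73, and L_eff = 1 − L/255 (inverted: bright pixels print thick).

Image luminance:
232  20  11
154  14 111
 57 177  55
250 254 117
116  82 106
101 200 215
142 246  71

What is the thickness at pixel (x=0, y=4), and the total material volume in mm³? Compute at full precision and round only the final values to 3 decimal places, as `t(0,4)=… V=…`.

span = t_max - t_min = 3.73 - 0.66 = 3.070
L(0,4) = 116, L_eff = 1 - 116/255 = 0.545098 (inverted)
t(0,4) = 3.73 - 3.070·0.545098 = 2.057
Σt over all 7·3 pixels = 1191847/25500 ≈ 46.7390980
V = pitch²·Σt = 1.99²·1191847/25500 = 185.092

t(0,4)=2.057 V=185.092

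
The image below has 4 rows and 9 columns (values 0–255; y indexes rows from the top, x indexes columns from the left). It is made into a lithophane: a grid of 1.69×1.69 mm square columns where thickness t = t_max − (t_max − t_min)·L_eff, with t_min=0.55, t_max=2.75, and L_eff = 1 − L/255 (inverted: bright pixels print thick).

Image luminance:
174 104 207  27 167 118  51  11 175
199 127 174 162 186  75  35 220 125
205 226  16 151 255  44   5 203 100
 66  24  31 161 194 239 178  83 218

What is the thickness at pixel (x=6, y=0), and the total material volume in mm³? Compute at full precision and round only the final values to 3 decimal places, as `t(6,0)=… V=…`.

t(6,0)=0.990 V=173.250

span = t_max - t_min = 2.75 - 0.55 = 2.200
L(6,0) = 51, L_eff = 1 - 51/255 = 0.800000 (inverted)
t(6,0) = 2.75 - 2.200·0.800000 = 0.990
Σt over all 4·9 pixels = 77341/1275 ≈ 60.6596078
V = pitch²·Σt = 1.69²·77341/1275 = 173.250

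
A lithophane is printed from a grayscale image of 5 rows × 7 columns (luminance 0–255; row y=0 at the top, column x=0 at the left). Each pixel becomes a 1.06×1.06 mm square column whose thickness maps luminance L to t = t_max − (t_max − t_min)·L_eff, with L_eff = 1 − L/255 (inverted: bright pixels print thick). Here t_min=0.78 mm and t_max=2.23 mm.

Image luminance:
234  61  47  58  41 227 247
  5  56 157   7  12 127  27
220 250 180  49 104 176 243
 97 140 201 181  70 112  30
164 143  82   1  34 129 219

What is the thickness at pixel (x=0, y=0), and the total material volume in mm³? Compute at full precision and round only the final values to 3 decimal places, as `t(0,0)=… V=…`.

span = t_max - t_min = 2.23 - 0.78 = 1.450
L(0,0) = 234, L_eff = 1 - 234/255 = 0.082353 (inverted)
t(0,0) = 2.23 - 1.450·0.082353 = 2.111
Σt over all 5·7 pixels = 50.79
V = pitch²·Σt = 1.06²·50.79 = 57.068

t(0,0)=2.111 V=57.068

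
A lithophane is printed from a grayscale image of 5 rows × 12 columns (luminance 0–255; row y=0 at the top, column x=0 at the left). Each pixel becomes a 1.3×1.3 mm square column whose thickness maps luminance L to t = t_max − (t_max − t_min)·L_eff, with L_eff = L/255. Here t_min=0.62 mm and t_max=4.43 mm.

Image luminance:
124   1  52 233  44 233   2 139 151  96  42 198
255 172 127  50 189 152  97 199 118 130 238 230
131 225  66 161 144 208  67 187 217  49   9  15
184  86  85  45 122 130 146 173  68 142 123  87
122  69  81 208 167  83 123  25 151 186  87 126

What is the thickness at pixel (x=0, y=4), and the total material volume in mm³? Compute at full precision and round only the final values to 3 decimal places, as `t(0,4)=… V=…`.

span = t_max - t_min = 4.43 - 0.62 = 3.810
L(0,4) = 122, L_eff = 122/255 = 0.478431
t(0,4) = 4.43 - 3.810·0.478431 = 2.607
Σt over all 5·12 pixels = 129791/850 ≈ 152.6952941
V = pitch²·Σt = 1.3²·129791/850 = 258.055

t(0,4)=2.607 V=258.055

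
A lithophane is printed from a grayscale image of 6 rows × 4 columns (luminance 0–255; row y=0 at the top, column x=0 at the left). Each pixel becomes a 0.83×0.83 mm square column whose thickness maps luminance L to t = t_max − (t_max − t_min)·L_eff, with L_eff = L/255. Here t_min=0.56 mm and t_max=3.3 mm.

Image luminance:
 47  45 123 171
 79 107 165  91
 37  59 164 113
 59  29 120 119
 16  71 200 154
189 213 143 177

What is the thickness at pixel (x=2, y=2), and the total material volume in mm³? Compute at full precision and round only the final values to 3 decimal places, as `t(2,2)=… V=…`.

span = t_max - t_min = 3.3 - 0.56 = 2.740
L(2,2) = 164, L_eff = 164/255 = 0.643137
t(2,2) = 3.3 - 2.740·0.643137 = 1.538
Σt over all 6·4 pixels = 213711/4250 ≈ 50.2849412
V = pitch²·Σt = 0.83²·213711/4250 = 34.641

t(2,2)=1.538 V=34.641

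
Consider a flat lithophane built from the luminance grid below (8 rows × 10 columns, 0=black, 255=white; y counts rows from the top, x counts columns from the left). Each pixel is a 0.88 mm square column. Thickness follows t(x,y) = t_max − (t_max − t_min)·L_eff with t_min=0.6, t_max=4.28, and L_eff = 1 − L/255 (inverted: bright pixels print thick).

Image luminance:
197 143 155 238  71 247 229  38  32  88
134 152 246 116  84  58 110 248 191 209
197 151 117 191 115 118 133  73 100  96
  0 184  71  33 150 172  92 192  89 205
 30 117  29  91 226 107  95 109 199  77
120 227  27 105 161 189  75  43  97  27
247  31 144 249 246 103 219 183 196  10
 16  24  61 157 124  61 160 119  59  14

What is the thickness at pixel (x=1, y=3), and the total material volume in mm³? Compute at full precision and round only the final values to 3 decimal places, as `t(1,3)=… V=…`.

t(1,3)=3.255 V=149.364

span = t_max - t_min = 4.28 - 0.6 = 3.680
L(1,3) = 184, L_eff = 1 - 184/255 = 0.278431 (inverted)
t(1,3) = 4.28 - 3.680·0.278431 = 3.255
Σt over all 8·10 pixels = 1229588/6375 ≈ 192.8765490
V = pitch²·Σt = 0.88²·1229588/6375 = 149.364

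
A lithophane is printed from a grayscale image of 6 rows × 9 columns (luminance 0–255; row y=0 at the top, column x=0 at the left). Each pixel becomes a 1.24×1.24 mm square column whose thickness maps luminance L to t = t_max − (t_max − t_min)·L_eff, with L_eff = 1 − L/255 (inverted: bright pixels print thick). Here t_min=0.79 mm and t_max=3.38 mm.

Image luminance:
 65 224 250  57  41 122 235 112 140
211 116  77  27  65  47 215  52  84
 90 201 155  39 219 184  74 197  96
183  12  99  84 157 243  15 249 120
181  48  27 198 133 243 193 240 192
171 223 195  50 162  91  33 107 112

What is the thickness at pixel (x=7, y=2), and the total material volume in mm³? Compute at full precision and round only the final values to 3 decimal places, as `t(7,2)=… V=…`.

span = t_max - t_min = 3.38 - 0.79 = 2.590
L(7,2) = 197, L_eff = 1 - 197/255 = 0.227451 (inverted)
t(7,2) = 3.38 - 2.590·0.227451 = 2.791
Σt over all 6·9 pixels = 1470617/12750 ≈ 115.3425098
V = pitch²·Σt = 1.24²·1470617/12750 = 177.351

t(7,2)=2.791 V=177.351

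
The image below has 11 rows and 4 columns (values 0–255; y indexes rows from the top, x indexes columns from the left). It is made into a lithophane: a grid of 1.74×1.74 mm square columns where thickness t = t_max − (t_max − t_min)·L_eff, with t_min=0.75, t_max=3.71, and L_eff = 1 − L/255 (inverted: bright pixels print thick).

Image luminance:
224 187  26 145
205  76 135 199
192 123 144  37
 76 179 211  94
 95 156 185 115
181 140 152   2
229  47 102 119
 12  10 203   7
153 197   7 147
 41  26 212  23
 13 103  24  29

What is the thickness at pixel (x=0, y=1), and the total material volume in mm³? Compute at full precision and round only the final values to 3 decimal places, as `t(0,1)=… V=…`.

span = t_max - t_min = 3.71 - 0.75 = 2.960
L(0,1) = 205, L_eff = 1 - 205/255 = 0.196078 (inverted)
t(0,1) = 3.71 - 2.960·0.196078 = 3.130
Σt over all 11·4 pixels = 193039/2125 ≈ 90.8418824
V = pitch²·Σt = 1.74²·193039/2125 = 275.033

t(0,1)=3.130 V=275.033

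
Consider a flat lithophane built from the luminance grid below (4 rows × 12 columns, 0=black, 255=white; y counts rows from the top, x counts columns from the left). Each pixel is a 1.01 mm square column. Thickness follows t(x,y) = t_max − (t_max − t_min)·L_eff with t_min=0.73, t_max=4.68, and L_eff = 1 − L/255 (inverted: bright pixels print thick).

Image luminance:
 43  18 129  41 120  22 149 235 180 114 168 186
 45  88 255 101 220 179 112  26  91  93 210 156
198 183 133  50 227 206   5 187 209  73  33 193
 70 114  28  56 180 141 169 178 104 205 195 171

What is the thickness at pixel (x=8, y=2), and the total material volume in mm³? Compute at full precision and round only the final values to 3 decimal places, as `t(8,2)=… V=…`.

t(8,2)=3.967 V=135.120

span = t_max - t_min = 4.68 - 0.73 = 3.950
L(8,2) = 209, L_eff = 1 - 209/255 = 0.180392 (inverted)
t(8,2) = 4.68 - 3.950·0.180392 = 3.967
Σt over all 4·12 pixels = 135107/1020 ≈ 132.4578431
V = pitch²·Σt = 1.01²·135107/1020 = 135.120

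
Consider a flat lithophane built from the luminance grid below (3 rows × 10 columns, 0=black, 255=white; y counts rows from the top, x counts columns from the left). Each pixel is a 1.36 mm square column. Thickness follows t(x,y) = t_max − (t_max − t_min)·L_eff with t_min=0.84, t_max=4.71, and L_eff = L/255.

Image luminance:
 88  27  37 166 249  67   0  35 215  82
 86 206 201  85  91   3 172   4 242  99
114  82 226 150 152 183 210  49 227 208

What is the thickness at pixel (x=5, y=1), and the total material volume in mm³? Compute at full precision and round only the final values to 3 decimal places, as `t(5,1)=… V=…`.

t(5,1)=4.664 V=155.916

span = t_max - t_min = 4.71 - 0.84 = 3.870
L(5,1) = 3, L_eff = 3/255 = 0.011765
t(5,1) = 4.71 - 3.870·0.011765 = 4.664
Σt over all 3·10 pixels = 358263/4250 ≈ 84.2971765
V = pitch²·Σt = 1.36²·358263/4250 = 155.916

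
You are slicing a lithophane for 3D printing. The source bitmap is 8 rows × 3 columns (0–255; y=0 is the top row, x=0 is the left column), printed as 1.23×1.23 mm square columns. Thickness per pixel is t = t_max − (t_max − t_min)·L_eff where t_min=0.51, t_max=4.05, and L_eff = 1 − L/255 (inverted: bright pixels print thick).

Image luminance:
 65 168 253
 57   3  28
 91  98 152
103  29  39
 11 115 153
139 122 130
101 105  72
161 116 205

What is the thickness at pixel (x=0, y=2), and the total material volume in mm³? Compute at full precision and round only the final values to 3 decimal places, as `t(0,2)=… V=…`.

t(0,2)=1.773 V=71.360

span = t_max - t_min = 4.05 - 0.51 = 3.540
L(0,2) = 91, L_eff = 1 - 91/255 = 0.643137 (inverted)
t(0,2) = 4.05 - 3.540·0.643137 = 1.773
Σt over all 8·3 pixels = 47.168
V = pitch²·Σt = 1.23²·47.168 = 71.360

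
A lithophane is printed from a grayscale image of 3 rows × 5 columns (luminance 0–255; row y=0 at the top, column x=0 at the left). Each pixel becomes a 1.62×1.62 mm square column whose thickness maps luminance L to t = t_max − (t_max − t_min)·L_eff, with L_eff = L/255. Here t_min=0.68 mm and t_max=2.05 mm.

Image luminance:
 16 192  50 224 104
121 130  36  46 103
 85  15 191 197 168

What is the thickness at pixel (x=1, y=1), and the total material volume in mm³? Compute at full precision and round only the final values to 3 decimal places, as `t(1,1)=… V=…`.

span = t_max - t_min = 2.05 - 0.68 = 1.370
L(1,1) = 130, L_eff = 130/255 = 0.509804
t(1,1) = 2.05 - 1.370·0.509804 = 1.352
Σt over all 3·5 pixels = 554239/25500 ≈ 21.7348627
V = pitch²·Σt = 1.62²·554239/25500 = 57.041

t(1,1)=1.352 V=57.041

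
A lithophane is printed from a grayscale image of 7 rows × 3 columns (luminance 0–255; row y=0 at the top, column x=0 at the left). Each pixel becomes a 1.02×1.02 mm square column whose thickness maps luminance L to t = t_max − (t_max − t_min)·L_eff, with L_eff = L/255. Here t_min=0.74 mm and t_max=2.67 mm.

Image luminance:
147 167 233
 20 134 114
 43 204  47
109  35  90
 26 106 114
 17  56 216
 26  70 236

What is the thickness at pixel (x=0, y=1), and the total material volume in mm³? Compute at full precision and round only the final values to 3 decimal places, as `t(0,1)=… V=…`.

t(0,1)=2.519 V=40.933

span = t_max - t_min = 2.67 - 0.74 = 1.930
L(0,1) = 20, L_eff = 20/255 = 0.078431
t(0,1) = 2.67 - 1.930·0.078431 = 2.519
Σt over all 7·3 pixels = 11803/300 ≈ 39.3433333
V = pitch²·Σt = 1.02²·11803/300 = 40.933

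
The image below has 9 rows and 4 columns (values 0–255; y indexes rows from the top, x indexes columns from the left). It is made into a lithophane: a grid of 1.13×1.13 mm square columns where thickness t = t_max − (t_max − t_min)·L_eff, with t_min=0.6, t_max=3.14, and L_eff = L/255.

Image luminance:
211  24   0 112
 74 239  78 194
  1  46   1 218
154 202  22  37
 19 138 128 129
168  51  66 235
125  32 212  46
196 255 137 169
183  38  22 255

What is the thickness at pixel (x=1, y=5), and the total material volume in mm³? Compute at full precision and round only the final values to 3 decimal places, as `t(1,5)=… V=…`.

span = t_max - t_min = 3.14 - 0.6 = 2.540
L(1,5) = 51, L_eff = 51/255 = 0.200000
t(1,5) = 3.14 - 2.540·0.200000 = 2.632
Σt over all 9·4 pixels = 905701/12750 ≈ 71.0353725
V = pitch²·Σt = 1.13²·905701/12750 = 90.705

t(1,5)=2.632 V=90.705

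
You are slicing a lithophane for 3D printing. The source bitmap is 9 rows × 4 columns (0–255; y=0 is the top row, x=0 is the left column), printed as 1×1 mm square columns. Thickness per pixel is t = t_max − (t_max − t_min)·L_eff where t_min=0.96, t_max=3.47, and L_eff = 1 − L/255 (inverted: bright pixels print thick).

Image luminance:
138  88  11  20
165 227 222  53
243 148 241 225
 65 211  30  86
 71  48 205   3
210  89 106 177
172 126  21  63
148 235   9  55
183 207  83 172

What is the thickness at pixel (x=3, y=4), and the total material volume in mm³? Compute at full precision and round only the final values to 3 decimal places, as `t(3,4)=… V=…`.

t(3,4)=0.990 V=79.405

span = t_max - t_min = 3.47 - 0.96 = 2.510
L(3,4) = 3, L_eff = 1 - 3/255 = 0.988235 (inverted)
t(3,4) = 3.47 - 2.510·0.988235 = 0.990
Σt over all 9·4 pixels = 29777/375 ≈ 79.4053333
V = pitch²·Σt = 1²·29777/375 = 79.405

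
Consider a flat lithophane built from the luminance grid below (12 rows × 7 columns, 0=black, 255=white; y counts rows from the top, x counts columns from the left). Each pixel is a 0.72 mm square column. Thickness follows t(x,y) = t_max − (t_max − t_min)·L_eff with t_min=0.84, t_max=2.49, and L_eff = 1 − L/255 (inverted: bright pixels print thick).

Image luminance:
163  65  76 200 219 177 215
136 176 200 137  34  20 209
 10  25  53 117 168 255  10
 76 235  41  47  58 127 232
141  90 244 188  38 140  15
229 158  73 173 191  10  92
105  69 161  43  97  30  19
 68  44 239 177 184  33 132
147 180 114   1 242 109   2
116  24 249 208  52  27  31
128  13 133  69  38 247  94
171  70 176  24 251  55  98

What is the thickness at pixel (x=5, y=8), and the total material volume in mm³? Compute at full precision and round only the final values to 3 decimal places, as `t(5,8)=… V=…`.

t(5,8)=1.545 V=69.226

span = t_max - t_min = 2.49 - 0.84 = 1.650
L(5,8) = 109, L_eff = 1 - 109/255 = 0.572549 (inverted)
t(5,8) = 2.49 - 1.650·0.572549 = 1.545
Σt over all 12·7 pixels = 45403/340 ≈ 133.5382353
V = pitch²·Σt = 0.72²·45403/340 = 69.226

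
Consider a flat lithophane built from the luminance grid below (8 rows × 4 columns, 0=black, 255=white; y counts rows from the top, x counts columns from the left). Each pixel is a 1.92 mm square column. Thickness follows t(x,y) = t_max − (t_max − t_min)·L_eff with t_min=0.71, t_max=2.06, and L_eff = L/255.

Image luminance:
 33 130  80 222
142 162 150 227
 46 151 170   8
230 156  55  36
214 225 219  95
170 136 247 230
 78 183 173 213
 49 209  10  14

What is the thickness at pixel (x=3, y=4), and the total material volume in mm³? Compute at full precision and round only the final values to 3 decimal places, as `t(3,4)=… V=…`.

t(3,4)=1.557 V=155.907

span = t_max - t_min = 2.06 - 0.71 = 1.350
L(3,4) = 95, L_eff = 95/255 = 0.372549
t(3,4) = 2.06 - 1.350·0.372549 = 1.557
Σt over all 8·4 pixels = 71897/1700 ≈ 42.2923529
V = pitch²·Σt = 1.92²·71897/1700 = 155.907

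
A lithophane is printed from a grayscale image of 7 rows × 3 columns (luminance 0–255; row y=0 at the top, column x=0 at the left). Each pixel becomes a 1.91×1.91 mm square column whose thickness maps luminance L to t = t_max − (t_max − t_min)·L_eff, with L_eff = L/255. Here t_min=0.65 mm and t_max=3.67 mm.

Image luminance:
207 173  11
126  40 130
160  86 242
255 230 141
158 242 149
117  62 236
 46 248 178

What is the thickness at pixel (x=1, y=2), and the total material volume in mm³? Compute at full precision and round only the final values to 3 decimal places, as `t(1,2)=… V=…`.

span = t_max - t_min = 3.67 - 0.65 = 3.020
L(1,2) = 86, L_eff = 86/255 = 0.337255
t(1,2) = 3.67 - 3.020·0.337255 = 2.651
Σt over all 7·3 pixels = 329237/8500 ≈ 38.7337647
V = pitch²·Σt = 1.91²·329237/8500 = 141.305

t(1,2)=2.651 V=141.305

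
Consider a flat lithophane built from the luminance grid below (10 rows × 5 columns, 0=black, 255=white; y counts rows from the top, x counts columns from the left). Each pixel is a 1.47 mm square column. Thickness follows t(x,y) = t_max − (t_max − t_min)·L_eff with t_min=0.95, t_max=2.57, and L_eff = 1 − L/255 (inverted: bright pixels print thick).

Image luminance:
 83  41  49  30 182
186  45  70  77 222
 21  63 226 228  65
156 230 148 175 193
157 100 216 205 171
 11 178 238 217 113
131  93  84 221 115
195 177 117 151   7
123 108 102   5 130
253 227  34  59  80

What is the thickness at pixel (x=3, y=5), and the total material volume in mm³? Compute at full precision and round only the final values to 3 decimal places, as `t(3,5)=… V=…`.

span = t_max - t_min = 2.57 - 0.95 = 1.620
L(3,5) = 217, L_eff = 1 - 217/255 = 0.149020 (inverted)
t(3,5) = 2.57 - 1.620·0.149020 = 2.329
Σt over all 10·5 pixels = 377591/4250 ≈ 88.8449412
V = pitch²·Σt = 1.47²·377591/4250 = 191.985

t(3,5)=2.329 V=191.985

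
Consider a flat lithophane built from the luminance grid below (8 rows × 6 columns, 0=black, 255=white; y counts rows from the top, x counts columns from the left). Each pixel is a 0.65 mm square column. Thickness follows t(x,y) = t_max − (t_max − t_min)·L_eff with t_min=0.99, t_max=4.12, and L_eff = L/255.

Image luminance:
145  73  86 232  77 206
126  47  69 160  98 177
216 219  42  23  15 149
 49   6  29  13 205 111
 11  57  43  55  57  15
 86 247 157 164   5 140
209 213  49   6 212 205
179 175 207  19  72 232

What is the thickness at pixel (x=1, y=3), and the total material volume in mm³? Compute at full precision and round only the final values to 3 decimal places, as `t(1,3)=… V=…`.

span = t_max - t_min = 4.12 - 0.99 = 3.130
L(1,3) = 6, L_eff = 6/255 = 0.023529
t(1,3) = 4.12 - 3.130·0.023529 = 4.046
Σt over all 8·6 pixels = 279703/2125 ≈ 131.6249412
V = pitch²·Σt = 0.65²·279703/2125 = 55.612

t(1,3)=4.046 V=55.612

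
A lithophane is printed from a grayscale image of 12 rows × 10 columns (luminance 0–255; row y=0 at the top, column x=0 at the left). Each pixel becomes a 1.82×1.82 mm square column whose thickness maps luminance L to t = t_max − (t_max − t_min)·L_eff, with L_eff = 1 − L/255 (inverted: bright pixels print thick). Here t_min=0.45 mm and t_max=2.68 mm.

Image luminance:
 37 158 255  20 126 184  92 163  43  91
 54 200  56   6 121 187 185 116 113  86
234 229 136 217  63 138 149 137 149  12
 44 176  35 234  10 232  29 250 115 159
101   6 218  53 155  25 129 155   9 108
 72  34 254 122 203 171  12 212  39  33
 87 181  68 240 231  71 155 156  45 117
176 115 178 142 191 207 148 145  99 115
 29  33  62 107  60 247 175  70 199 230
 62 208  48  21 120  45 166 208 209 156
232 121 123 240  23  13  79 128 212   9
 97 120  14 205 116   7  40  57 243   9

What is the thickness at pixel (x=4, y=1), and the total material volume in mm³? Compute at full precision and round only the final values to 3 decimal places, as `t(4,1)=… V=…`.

span = t_max - t_min = 2.68 - 0.45 = 2.230
L(4,1) = 121, L_eff = 1 - 121/255 = 0.525490 (inverted)
t(4,1) = 2.68 - 2.230·0.525490 = 1.508
Σt over all 12·10 pixels = 770721/4250 ≈ 181.3461176
V = pitch²·Σt = 1.82²·770721/4250 = 600.691

t(4,1)=1.508 V=600.691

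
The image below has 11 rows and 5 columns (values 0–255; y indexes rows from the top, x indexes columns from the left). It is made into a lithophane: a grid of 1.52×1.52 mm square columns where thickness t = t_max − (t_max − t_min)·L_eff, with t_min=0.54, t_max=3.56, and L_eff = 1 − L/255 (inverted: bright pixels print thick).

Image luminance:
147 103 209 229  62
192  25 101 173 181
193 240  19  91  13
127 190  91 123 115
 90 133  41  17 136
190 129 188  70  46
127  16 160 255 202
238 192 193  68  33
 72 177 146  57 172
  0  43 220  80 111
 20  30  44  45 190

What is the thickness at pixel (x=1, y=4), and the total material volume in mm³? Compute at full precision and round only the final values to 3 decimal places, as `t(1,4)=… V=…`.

t(1,4)=2.115 V=247.979

span = t_max - t_min = 3.56 - 0.54 = 3.020
L(1,4) = 133, L_eff = 1 - 133/255 = 0.478431 (inverted)
t(1,4) = 3.56 - 3.020·0.478431 = 2.115
Σt over all 11·5 pixels = 45616/425 ≈ 107.3317647
V = pitch²·Σt = 1.52²·45616/425 = 247.979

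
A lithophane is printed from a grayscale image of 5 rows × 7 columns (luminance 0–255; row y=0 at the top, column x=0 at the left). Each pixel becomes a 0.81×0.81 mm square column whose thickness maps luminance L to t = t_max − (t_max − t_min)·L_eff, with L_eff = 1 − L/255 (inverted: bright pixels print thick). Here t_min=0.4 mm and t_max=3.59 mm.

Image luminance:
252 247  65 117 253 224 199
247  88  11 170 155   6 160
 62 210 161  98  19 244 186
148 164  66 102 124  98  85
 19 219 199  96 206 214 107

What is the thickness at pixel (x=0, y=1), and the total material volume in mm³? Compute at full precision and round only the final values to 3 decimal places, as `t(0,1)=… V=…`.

t(0,1)=3.490 V=50.396

span = t_max - t_min = 3.59 - 0.4 = 3.190
L(0,1) = 247, L_eff = 1 - 247/255 = 0.031373 (inverted)
t(0,1) = 3.59 - 3.190·0.031373 = 3.490
Σt over all 5·7 pixels = 1958699/25500 ≈ 76.8117255
V = pitch²·Σt = 0.81²·1958699/25500 = 50.396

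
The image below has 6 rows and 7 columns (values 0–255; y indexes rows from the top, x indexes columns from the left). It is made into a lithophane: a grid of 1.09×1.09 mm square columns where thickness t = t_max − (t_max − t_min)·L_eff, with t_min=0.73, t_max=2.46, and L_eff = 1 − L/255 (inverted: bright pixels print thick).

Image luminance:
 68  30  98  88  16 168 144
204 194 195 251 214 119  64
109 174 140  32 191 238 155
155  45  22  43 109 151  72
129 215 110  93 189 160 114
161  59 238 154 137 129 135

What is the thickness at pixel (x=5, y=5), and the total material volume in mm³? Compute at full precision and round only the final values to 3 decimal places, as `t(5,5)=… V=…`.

t(5,5)=1.605 V=80.856

span = t_max - t_min = 2.46 - 0.73 = 1.730
L(5,5) = 129, L_eff = 1 - 129/255 = 0.494118 (inverted)
t(5,5) = 2.46 - 1.730·0.494118 = 1.605
Σt over all 6·7 pixels = 867703/12750 ≈ 68.0551373
V = pitch²·Σt = 1.09²·867703/12750 = 80.856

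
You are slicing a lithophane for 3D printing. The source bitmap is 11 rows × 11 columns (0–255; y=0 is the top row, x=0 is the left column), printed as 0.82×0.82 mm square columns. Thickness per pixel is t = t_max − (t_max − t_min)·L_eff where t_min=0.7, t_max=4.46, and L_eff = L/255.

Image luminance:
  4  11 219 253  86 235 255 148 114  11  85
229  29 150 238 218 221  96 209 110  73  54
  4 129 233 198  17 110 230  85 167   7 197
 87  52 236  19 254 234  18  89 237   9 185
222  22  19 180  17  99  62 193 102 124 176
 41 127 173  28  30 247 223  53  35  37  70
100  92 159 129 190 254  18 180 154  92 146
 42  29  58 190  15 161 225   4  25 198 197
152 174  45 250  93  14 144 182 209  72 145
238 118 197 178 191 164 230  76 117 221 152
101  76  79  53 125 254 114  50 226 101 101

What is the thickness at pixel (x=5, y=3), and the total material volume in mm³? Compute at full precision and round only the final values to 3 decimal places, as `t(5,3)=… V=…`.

span = t_max - t_min = 4.46 - 0.7 = 3.760
L(5,3) = 234, L_eff = 234/255 = 0.917647
t(5,3) = 4.46 - 3.760·0.917647 = 1.010
Σt over all 11·11 pixels = 796153/2550 ≈ 312.2168627
V = pitch²·Σt = 0.82²·796153/2550 = 209.935

t(5,3)=1.010 V=209.935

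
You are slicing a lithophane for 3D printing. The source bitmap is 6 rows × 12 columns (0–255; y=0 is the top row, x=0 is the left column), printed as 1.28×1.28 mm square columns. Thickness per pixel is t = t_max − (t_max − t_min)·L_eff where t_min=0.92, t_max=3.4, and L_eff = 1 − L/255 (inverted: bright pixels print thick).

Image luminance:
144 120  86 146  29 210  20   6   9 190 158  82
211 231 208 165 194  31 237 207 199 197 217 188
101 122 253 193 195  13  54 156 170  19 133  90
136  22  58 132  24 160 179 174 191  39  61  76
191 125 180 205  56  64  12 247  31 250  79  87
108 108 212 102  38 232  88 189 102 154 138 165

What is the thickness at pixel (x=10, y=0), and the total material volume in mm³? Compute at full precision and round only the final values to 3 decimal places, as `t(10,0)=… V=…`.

span = t_max - t_min = 3.4 - 0.92 = 2.480
L(10,0) = 158, L_eff = 1 - 158/255 = 0.380392 (inverted)
t(10,0) = 3.4 - 2.480·0.380392 = 2.457
Σt over all 6·12 pixels = 335006/2125 ≈ 157.6498824
V = pitch²·Σt = 1.28²·335006/2125 = 258.294

t(10,0)=2.457 V=258.294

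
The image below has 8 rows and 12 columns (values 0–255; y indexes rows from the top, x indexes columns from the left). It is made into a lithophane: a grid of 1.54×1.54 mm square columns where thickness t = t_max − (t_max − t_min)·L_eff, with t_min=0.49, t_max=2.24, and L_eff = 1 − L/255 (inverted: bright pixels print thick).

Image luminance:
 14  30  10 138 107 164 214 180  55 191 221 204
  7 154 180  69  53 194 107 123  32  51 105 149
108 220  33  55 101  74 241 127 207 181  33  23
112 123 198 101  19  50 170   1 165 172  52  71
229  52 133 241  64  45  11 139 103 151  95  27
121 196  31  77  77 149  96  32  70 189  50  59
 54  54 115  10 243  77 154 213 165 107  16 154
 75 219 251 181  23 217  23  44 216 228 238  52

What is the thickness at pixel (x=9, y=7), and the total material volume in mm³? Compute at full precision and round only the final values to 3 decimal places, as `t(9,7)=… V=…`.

span = t_max - t_min = 2.24 - 0.49 = 1.750
L(9,7) = 228, L_eff = 1 - 228/255 = 0.105882 (inverted)
t(9,7) = 2.24 - 1.750·0.105882 = 2.055
Σt over all 8·12 pixels = 623329/5100 ≈ 122.2213725
V = pitch²·Σt = 1.54²·623329/5100 = 289.860

t(9,7)=2.055 V=289.860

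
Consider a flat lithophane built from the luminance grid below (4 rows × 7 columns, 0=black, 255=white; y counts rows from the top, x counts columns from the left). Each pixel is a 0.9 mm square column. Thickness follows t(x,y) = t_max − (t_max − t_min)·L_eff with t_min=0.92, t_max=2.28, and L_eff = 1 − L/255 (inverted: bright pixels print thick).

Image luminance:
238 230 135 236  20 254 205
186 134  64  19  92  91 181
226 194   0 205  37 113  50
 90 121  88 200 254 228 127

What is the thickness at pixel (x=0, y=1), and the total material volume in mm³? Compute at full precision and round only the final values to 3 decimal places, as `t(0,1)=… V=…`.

span = t_max - t_min = 2.28 - 0.92 = 1.360
L(0,1) = 186, L_eff = 1 - 186/255 = 0.270588 (inverted)
t(0,1) = 2.28 - 1.360·0.270588 = 1.912
Σt over all 4·7 pixels = 17696/375 ≈ 47.1893333
V = pitch²·Σt = 0.9²·17696/375 = 38.223

t(0,1)=1.912 V=38.223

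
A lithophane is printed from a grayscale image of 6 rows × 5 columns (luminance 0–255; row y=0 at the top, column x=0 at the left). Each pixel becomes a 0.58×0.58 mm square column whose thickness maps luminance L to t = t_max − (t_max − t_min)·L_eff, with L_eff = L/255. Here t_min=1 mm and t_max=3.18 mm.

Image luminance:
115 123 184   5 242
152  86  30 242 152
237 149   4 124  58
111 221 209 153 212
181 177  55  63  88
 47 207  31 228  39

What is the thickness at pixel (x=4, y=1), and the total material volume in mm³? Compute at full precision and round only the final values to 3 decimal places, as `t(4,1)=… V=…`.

span = t_max - t_min = 3.18 - 1 = 2.180
L(4,1) = 152, L_eff = 152/255 = 0.596078
t(4,1) = 3.18 - 2.180·0.596078 = 1.881
Σt over all 6·5 pixels = 31541/510 ≈ 61.8450980
V = pitch²·Σt = 0.58²·31541/510 = 20.805

t(4,1)=1.881 V=20.805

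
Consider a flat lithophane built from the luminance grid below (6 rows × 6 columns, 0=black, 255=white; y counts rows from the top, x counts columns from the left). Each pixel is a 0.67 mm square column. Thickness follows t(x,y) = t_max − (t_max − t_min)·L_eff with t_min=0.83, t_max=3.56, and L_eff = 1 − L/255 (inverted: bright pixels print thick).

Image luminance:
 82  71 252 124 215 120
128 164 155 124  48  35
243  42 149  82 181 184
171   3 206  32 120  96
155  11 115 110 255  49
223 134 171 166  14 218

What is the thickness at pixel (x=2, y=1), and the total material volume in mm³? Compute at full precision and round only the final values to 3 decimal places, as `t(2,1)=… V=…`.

t(2,1)=2.489 V=35.751

span = t_max - t_min = 3.56 - 0.83 = 2.730
L(2,1) = 155, L_eff = 1 - 155/255 = 0.392157 (inverted)
t(2,1) = 3.56 - 2.730·0.392157 = 2.489
Σt over all 6·6 pixels = 169237/2125 ≈ 79.6409412
V = pitch²·Σt = 0.67²·169237/2125 = 35.751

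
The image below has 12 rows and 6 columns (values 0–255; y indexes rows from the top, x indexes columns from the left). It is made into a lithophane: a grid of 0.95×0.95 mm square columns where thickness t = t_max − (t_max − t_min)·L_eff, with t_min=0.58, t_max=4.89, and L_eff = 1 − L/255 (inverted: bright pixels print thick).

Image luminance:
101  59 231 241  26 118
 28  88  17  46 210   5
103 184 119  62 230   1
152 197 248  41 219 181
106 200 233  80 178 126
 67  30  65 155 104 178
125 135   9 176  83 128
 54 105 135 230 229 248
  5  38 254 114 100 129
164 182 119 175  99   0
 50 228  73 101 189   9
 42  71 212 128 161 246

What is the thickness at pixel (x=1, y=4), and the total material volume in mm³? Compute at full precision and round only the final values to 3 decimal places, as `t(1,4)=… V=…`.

t(1,4)=3.960 V=174.593

span = t_max - t_min = 4.89 - 0.58 = 4.310
L(1,4) = 200, L_eff = 1 - 200/255 = 0.215686 (inverted)
t(1,4) = 4.89 - 4.310·0.215686 = 3.960
Σt over all 12·6 pixels = 986621/5100 ≈ 193.4550980
V = pitch²·Σt = 0.95²·986621/5100 = 174.593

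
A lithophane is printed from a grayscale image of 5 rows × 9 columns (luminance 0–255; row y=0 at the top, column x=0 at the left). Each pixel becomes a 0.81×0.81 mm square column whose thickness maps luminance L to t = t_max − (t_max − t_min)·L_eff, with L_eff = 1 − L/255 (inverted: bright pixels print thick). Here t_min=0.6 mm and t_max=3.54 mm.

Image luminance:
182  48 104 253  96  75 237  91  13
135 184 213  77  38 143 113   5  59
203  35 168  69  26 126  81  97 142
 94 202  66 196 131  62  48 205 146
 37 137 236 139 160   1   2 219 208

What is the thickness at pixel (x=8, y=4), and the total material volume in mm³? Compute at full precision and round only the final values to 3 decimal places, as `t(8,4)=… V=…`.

t(8,4)=2.998 V=57.821

span = t_max - t_min = 3.54 - 0.6 = 2.940
L(8,4) = 208, L_eff = 1 - 208/255 = 0.184314 (inverted)
t(8,4) = 3.54 - 2.940·0.184314 = 2.998
Σt over all 5·9 pixels = 187274/2125 ≈ 88.1289412
V = pitch²·Σt = 0.81²·187274/2125 = 57.821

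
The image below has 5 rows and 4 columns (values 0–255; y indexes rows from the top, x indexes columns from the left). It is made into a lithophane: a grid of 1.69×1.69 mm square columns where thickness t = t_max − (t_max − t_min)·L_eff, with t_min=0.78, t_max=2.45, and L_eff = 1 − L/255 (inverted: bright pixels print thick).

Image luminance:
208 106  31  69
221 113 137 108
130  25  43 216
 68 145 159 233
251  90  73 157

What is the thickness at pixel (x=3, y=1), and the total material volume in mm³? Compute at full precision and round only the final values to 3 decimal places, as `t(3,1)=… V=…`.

t(3,1)=1.487 V=92.869

span = t_max - t_min = 2.45 - 0.78 = 1.670
L(3,1) = 108, L_eff = 1 - 108/255 = 0.576471 (inverted)
t(3,1) = 2.45 - 1.670·0.576471 = 1.487
Σt over all 5·4 pixels = 276387/8500 ≈ 32.5161176
V = pitch²·Σt = 1.69²·276387/8500 = 92.869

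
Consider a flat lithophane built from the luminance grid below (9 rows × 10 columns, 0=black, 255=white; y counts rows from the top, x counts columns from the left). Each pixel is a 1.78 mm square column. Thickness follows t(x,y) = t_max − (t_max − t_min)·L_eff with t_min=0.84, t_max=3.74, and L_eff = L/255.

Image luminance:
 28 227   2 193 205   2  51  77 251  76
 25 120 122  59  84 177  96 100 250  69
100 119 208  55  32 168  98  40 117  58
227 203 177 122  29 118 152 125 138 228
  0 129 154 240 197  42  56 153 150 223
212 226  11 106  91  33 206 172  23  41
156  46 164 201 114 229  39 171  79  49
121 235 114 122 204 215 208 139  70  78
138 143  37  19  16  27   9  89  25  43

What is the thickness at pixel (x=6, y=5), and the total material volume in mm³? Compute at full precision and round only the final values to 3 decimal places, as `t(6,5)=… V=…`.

t(6,5)=1.397 V=688.391

span = t_max - t_min = 3.74 - 0.84 = 2.900
L(6,5) = 206, L_eff = 206/255 = 0.807843
t(6,5) = 3.74 - 2.900·0.807843 = 1.397
Σt over all 9·10 pixels = 554033/2550 ≈ 217.2678431
V = pitch²·Σt = 1.78²·554033/2550 = 688.391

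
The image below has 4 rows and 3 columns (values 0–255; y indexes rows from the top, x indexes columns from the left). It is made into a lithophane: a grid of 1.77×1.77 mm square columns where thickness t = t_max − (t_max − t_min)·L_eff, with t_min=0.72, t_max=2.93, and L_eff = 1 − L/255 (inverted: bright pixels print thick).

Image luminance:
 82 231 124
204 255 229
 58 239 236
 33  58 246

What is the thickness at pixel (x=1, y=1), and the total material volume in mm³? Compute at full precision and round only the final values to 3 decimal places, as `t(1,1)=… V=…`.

t(1,1)=2.930 V=81.236

span = t_max - t_min = 2.93 - 0.72 = 2.210
L(1,1) = 255, L_eff = 1 - 255/255 = 0.000000 (inverted)
t(1,1) = 2.93 - 2.210·0.000000 = 2.930
Σt over all 4·3 pixels = 25.93
V = pitch²·Σt = 1.77²·25.93 = 81.236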